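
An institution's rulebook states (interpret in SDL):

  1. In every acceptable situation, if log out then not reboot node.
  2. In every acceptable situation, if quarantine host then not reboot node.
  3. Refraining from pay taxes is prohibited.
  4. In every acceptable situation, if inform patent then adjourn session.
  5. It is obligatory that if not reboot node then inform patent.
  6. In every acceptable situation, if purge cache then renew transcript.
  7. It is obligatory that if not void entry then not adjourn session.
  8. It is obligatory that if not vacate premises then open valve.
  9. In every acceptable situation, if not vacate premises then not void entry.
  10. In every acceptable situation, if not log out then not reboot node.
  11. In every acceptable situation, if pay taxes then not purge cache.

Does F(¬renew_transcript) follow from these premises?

No

Premise 6 is O(purge_cache → renew_transcript), but O(purge_cache) is not derivable from the premises, so it does not yield O(renew_transcript).
No other premise forces O(renew_transcript). An ideal world satisfying every premise can still have ¬renew_transcript true, so F(¬renew_transcript) is not derivable.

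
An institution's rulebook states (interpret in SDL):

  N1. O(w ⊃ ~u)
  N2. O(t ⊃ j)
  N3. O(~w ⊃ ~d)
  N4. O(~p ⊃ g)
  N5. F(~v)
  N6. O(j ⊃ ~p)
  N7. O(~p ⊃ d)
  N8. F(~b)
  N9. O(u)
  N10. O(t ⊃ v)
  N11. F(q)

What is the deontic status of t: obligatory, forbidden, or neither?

Forbidden

Premise 9 gives O(u).
Premise 1 is O(w ⊃ ~u); contrapositively O(u ⊃ ~w). Since O(u) holds, K gives O(~w).
Premise 3 is O(~w ⊃ ~d); since O(~w), deontic closure gives O(~d).
Premise 7 is O(~p ⊃ d); contrapositively O(~d ⊃ p). Since O(~d) holds, K gives O(p).
Premise 6, O(j ⊃ ~p), contraposes to O(p ⊃ ~j); with O(p) we get O(~j).
The contrapositive of premise 2 (O(t ⊃ j)) is O(~j ⊃ ~t), and O(~j) is already established, so O(~t).
Premises 4, 5, 8, 10, 11 do not contribute to this derivation.
Thus O(~t), which is F(t): t is forbidden.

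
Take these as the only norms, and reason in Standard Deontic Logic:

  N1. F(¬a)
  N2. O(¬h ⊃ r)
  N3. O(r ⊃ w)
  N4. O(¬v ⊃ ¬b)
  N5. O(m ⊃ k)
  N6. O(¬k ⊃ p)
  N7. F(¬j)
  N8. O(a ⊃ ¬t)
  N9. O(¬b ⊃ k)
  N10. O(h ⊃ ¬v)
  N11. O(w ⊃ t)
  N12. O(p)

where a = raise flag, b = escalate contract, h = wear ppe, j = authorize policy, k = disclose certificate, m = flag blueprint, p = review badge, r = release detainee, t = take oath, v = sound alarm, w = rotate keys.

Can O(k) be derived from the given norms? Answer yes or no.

Yes

Premise 1 is F(¬a), i.e. O(a).
With premise 8, O(a ⊃ ¬t), the K-axiom yields O(¬t).
The contrapositive of premise 11 (O(w ⊃ t)) is O(¬t ⊃ ¬w), and O(¬t) is already established, so O(¬w).
Premise 3 is O(r ⊃ w); contrapositively O(¬w ⊃ ¬r). Since O(¬w) holds, K gives O(¬r).
Premise 2, O(¬h ⊃ r), contraposes to O(¬r ⊃ h); with O(¬r) we get O(h).
Applying K to premise 10 (O(h ⊃ ¬v)) and O(h) yields O(¬v).
Premise 4 is O(¬v ⊃ ¬b); since O(¬v), deontic closure gives O(¬b).
From O(¬b) and premise 9, O(¬b ⊃ k), we obtain O(k).
Premises 5, 6, 7, 12 do not contribute to this derivation.
So O(k) follows.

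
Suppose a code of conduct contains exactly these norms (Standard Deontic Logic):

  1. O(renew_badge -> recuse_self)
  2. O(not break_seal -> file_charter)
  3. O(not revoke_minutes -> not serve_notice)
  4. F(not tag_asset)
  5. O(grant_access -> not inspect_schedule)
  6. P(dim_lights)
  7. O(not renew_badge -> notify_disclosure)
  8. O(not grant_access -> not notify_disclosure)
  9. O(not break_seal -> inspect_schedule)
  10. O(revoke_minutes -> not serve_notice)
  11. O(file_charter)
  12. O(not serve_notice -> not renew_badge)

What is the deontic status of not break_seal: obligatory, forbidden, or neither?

Forbidden

Premises 10 and 3 cover both cases: O(revoke_minutes -> not serve_notice) and O(not revoke_minutes -> not serve_notice). Since revoke_minutes ∨ not revoke_minutes is a tautology, O(not serve_notice) follows.
With premise 12, O(not serve_notice -> not renew_badge), the K-axiom yields O(not renew_badge).
From O(not renew_badge) and premise 7, O(not renew_badge -> notify_disclosure), we obtain O(notify_disclosure).
The contrapositive of premise 8 (O(not grant_access -> not notify_disclosure)) is O(notify_disclosure -> grant_access), and O(notify_disclosure) is already established, so O(grant_access).
Applying K to premise 5 (O(grant_access -> not inspect_schedule)) and O(grant_access) yields O(not inspect_schedule).
Premise 9, O(not break_seal -> inspect_schedule), contraposes to O(not inspect_schedule -> break_seal); with O(not inspect_schedule) we get O(break_seal).
Premises 1, 2, 4, 6, 11 do not contribute to this derivation.
Thus O(break_seal), which is F(not break_seal): not break_seal is forbidden.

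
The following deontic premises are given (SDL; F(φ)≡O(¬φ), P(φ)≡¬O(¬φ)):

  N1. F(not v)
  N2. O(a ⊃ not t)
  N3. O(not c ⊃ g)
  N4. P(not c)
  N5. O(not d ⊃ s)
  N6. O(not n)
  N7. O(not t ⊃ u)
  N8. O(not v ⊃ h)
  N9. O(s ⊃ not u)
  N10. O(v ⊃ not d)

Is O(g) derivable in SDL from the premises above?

Premise 3 is O(not c ⊃ g), but O(not c) is not derivable from the premises (the permission P(not c) asserts only not O(c), not O(not c)), so it does not yield O(g).
No other premise forces O(g). An ideal world satisfying every premise can still have g false, so O(g) is not derivable.

No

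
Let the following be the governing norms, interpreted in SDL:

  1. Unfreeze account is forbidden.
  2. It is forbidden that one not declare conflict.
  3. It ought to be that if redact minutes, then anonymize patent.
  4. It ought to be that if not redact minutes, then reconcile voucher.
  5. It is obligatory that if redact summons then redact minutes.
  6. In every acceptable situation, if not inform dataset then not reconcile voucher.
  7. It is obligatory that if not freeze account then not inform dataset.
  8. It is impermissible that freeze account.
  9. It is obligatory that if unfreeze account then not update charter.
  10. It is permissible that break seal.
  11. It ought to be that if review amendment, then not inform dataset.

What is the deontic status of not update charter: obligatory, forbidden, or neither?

Premise 9 is O(unfreeze_account → ¬update_charter), but O(unfreeze_account) is not derivable from the premises, so it does not yield O(¬update_charter).
No premise or chain of K-axiom applications forces O(¬update_charter), and none forces O(update_charter). So ¬update_charter is neither obligatory nor forbidden under these norms.

Neither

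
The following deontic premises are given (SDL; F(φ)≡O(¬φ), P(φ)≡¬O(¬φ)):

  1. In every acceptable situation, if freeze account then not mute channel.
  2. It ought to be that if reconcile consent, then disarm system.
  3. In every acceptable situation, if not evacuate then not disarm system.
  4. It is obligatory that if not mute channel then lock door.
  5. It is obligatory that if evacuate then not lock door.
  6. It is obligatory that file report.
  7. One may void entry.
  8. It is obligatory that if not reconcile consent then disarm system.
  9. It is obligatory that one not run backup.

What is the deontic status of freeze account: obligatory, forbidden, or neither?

Premises 2 and 8 are O(reconcile_consent → disarm_system) and O(¬reconcile_consent → disarm_system); every ideal world satisfies reconcile_consent or ¬reconcile_consent, so in either case disarm_system holds — hence O(disarm_system).
Premise 3 is O(¬evacuate → ¬disarm_system); contrapositively O(disarm_system → evacuate). Since O(disarm_system) holds, K gives O(evacuate).
Applying K to premise 5 (O(evacuate → ¬lock_door)) and O(evacuate) yields O(¬lock_door).
The contrapositive of premise 4 (O(¬mute_channel → lock_door)) is O(¬lock_door → mute_channel), and O(¬lock_door) is already established, so O(mute_channel).
Premise 1 is O(freeze_account → ¬mute_channel); contrapositively O(mute_channel → ¬freeze_account). Since O(mute_channel) holds, K gives O(¬freeze_account).
Premises 6, 7, 9 do not contribute to this derivation.
Thus O(¬freeze_account), which is F(freeze_account): freeze_account is forbidden.

Forbidden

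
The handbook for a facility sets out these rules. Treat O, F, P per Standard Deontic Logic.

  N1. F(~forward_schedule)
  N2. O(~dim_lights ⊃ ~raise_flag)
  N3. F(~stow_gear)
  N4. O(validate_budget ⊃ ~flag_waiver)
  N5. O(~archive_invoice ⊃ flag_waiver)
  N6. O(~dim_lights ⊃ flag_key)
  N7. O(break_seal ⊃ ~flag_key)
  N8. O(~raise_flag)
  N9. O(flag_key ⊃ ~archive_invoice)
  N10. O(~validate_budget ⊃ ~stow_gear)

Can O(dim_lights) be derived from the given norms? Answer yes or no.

Premise 3 is F(~stow_gear), i.e. O(stow_gear).
The contrapositive of premise 10 (O(~validate_budget ⊃ ~stow_gear)) is O(stow_gear ⊃ validate_budget), and O(stow_gear) is already established, so O(validate_budget).
Applying K to premise 4 (O(validate_budget ⊃ ~flag_waiver)) and O(validate_budget) yields O(~flag_waiver).
Premise 5 is O(~archive_invoice ⊃ flag_waiver); contrapositively O(~flag_waiver ⊃ archive_invoice). Since O(~flag_waiver) holds, K gives O(archive_invoice).
Premise 9 is O(flag_key ⊃ ~archive_invoice); contrapositively O(archive_invoice ⊃ ~flag_key). Since O(archive_invoice) holds, K gives O(~flag_key).
Premise 6, O(~dim_lights ⊃ flag_key), contraposes to O(~flag_key ⊃ dim_lights); with O(~flag_key) we get O(dim_lights).
Premises 1, 2, 7, 8 do not contribute to this derivation.
So O(dim_lights) follows.

Yes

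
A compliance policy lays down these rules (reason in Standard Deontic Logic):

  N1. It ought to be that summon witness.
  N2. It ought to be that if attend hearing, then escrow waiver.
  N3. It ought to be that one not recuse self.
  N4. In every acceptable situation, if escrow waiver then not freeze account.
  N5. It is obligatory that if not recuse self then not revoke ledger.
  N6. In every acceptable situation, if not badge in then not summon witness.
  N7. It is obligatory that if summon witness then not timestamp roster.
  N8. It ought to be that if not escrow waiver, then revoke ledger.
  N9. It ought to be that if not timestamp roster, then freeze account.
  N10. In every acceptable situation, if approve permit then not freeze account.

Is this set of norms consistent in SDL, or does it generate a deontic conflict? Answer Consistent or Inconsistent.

From premise 3 we have O(¬recuse_self).
From O(¬recuse_self) and premise 5, O(¬recuse_self → ¬revoke_ledger), we obtain O(¬revoke_ledger).
The contrapositive of premise 8 (O(¬escrow_waiver → revoke_ledger)) is O(¬revoke_ledger → escrow_waiver), and O(¬revoke_ledger) is already established, so O(escrow_waiver).
From O(escrow_waiver) and premise 4, O(escrow_waiver → ¬freeze_account), we obtain O(¬freeze_account).
Premise 9 is O(¬timestamp_roster → freeze_account); contrapositively O(¬freeze_account → timestamp_roster). Since O(¬freeze_account) holds, K gives O(timestamp_roster).
Premise 7 is O(summon_witness → ¬timestamp_roster); contrapositively O(timestamp_roster → ¬summon_witness). Since O(timestamp_roster) holds, K gives O(¬summon_witness).
But premise 1 directly asserts O(summon_witness).
We now have both O(¬summon_witness) and O(summon_witness) — summon_witness is simultaneously obligatory and forbidden, violating the D-axiom.

Inconsistent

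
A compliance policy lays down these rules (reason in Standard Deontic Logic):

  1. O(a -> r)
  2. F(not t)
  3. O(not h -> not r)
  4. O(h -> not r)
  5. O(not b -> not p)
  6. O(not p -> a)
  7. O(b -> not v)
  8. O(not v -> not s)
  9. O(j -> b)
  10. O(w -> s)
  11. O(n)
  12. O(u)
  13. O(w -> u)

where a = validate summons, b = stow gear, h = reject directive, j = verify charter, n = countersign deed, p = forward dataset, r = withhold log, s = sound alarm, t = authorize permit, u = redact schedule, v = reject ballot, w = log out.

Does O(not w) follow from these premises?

Yes

Premises 4 and 3 cover both cases: O(h -> not r) and O(not h -> not r). Since h ∨ not h is a tautology, O(not r) follows.
Premise 1 is O(a -> r); contrapositively O(not r -> not a). Since O(not r) holds, K gives O(not a).
The contrapositive of premise 6 (O(not p -> a)) is O(not a -> p), and O(not a) is already established, so O(p).
Premise 5 is O(not b -> not p); contrapositively O(p -> b). Since O(p) holds, K gives O(b).
With premise 7, O(b -> not v), the K-axiom yields O(not v).
With premise 8, O(not v -> not s), the K-axiom yields O(not s).
Premise 10 is O(w -> s); contrapositively O(not s -> not w). Since O(not s) holds, K gives O(not w).
Premises 2, 9, 11, 12, 13 do not contribute to this derivation.
So O(not w) follows.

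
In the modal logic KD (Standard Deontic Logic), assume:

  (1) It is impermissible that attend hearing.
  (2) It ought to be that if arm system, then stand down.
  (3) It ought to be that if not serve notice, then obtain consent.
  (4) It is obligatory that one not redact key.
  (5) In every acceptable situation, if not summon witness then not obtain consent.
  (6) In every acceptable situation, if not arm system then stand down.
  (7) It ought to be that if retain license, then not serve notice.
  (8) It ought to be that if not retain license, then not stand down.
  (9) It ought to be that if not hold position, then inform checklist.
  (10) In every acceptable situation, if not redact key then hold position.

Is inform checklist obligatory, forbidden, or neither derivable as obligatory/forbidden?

Neither

Premise 9 is O(¬hold_position → inform_checklist), but O(¬hold_position) is not derivable from the premises, so it does not yield O(inform_checklist).
No premise or chain of K-axiom applications forces O(inform_checklist), and none forces O(¬inform_checklist). So inform_checklist is neither obligatory nor forbidden under these norms.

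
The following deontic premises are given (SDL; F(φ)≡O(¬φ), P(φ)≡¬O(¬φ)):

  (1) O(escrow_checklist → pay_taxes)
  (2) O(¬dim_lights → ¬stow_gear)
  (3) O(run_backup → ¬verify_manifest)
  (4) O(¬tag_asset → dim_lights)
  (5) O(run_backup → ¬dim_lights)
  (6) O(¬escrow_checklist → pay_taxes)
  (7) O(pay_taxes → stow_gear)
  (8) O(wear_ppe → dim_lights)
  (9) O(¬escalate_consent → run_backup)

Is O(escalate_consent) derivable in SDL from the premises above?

Yes

Premises 1 and 6 are O(escrow_checklist → pay_taxes) and O(¬escrow_checklist → pay_taxes); every ideal world satisfies escrow_checklist or ¬escrow_checklist, so in either case pay_taxes holds — hence O(pay_taxes).
From O(pay_taxes) and premise 7, O(pay_taxes → stow_gear), we obtain O(stow_gear).
Premise 2 is O(¬dim_lights → ¬stow_gear); contrapositively O(stow_gear → dim_lights). Since O(stow_gear) holds, K gives O(dim_lights).
The contrapositive of premise 5 (O(run_backup → ¬dim_lights)) is O(dim_lights → ¬run_backup), and O(dim_lights) is already established, so O(¬run_backup).
Premise 9, O(¬escalate_consent → run_backup), contraposes to O(¬run_backup → escalate_consent); with O(¬run_backup) we get O(escalate_consent).
Premises 3, 4, 8 do not contribute to this derivation.
So O(escalate_consent) follows.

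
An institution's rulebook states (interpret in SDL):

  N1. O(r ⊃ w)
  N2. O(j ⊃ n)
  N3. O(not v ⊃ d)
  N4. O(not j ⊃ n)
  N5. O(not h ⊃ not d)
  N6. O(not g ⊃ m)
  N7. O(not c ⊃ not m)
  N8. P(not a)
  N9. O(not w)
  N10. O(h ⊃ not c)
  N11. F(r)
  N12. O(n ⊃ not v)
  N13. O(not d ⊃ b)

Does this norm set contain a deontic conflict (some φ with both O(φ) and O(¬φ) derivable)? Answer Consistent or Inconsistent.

Consistent

Premise 1 is O(r ⊃ w), but O(r) is not derivable from the premises, so it does not yield O(w).
So O(w) is not derivable, and the apparent clash with O(not w) does not arise.
A world satisfying every obligation exists (e.g. a=false, b=false, c=false, d=true, g=true, h=true, j=false, m=false, n=true, r=false, v=false, w=false); no atom is both obligatory and forbidden, so the set is consistent.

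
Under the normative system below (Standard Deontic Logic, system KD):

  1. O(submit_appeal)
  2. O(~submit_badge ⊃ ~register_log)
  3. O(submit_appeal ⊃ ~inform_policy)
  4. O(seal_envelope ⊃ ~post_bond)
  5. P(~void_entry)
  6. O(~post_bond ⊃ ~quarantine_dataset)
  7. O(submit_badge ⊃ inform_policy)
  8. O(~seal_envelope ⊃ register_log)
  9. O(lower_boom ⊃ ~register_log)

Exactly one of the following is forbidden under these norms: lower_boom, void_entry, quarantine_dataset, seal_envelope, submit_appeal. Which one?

From premise 1 we have O(submit_appeal).
With premise 3, O(submit_appeal ⊃ ~inform_policy), the K-axiom yields O(~inform_policy).
Premise 7 is O(submit_badge ⊃ inform_policy); contrapositively O(~inform_policy ⊃ ~submit_badge). Since O(~inform_policy) holds, K gives O(~submit_badge).
Applying K to premise 2 (O(~submit_badge ⊃ ~register_log)) and O(~submit_badge) yields O(~register_log).
Premise 8 is O(~seal_envelope ⊃ register_log); contrapositively O(~register_log ⊃ seal_envelope). Since O(~register_log) holds, K gives O(seal_envelope).
With premise 4, O(seal_envelope ⊃ ~post_bond), the K-axiom yields O(~post_bond).
From O(~post_bond) and premise 6, O(~post_bond ⊃ ~quarantine_dataset), we obtain O(~quarantine_dataset).
So O(~quarantine_dataset) holds, i.e. quarantine_dataset is forbidden. None of the other listed options is forbidden under the premises.

quarantine_dataset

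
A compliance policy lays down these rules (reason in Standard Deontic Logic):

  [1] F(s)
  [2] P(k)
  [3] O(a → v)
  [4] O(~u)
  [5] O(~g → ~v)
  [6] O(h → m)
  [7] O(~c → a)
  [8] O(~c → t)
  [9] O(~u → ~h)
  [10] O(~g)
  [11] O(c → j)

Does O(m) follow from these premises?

No

Premise 6 is O(h → m), but O(h) is not derivable from the premises, so it does not yield O(m).
No other premise forces O(m). An ideal world satisfying every premise can still have m false, so O(m) is not derivable.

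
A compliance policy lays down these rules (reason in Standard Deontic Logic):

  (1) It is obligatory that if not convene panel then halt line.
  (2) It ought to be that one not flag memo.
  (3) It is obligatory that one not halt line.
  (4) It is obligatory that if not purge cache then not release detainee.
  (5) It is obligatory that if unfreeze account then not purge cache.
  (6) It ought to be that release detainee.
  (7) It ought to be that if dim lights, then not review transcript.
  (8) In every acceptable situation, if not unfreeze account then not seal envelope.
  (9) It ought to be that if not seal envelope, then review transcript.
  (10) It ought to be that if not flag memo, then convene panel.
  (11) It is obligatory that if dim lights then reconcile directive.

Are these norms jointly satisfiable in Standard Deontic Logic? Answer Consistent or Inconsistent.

Consistent

Premise 1 is O(¬convene_panel → halt_line), but O(¬convene_panel) is not derivable from the premises, so it does not yield O(halt_line).
So O(halt_line) is not derivable, and the apparent clash with O(¬halt_line) does not arise.
A world satisfying every obligation exists (e.g. convene_panel=true, dim_lights=false, flag_memo=false, halt_line=false, purge_cache=true, reconcile_directive=false, release_detainee=true, review_transcript=true, seal_envelope=false, unfreeze_account=false); no atom is both obligatory and forbidden, so the set is consistent.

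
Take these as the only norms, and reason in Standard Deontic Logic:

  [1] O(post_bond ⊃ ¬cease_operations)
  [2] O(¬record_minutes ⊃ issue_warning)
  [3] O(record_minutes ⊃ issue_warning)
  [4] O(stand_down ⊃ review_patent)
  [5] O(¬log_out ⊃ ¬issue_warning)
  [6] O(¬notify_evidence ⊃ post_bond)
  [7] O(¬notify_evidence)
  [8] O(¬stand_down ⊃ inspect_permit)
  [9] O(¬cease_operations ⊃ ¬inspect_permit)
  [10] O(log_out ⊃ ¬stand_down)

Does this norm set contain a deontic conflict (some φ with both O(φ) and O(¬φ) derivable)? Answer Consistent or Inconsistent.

Inconsistent

Premises 2 and 3 are O(¬record_minutes ⊃ issue_warning) and O(record_minutes ⊃ issue_warning); every ideal world satisfies ¬record_minutes or record_minutes, so in either case issue_warning holds — hence O(issue_warning).
Premise 5, O(¬log_out ⊃ ¬issue_warning), contraposes to O(issue_warning ⊃ log_out); with O(issue_warning) we get O(log_out).
With premise 10, O(log_out ⊃ ¬stand_down), the K-axiom yields O(¬stand_down).
From O(¬stand_down) and premise 8, O(¬stand_down ⊃ inspect_permit), we obtain O(inspect_permit).
Premise 9, O(¬cease_operations ⊃ ¬inspect_permit), contraposes to O(inspect_permit ⊃ cease_operations); with O(inspect_permit) we get O(cease_operations).
Premise 1, O(post_bond ⊃ ¬cease_operations), contraposes to O(cease_operations ⊃ ¬post_bond); with O(cease_operations) we get O(¬post_bond).
Premise 6, O(¬notify_evidence ⊃ post_bond), contraposes to O(¬post_bond ⊃ notify_evidence); with O(¬post_bond) we get O(notify_evidence).
Yet premise 7 states O(¬notify_evidence).
We now have both O(notify_evidence) and O(¬notify_evidence) — notify_evidence is simultaneously obligatory and forbidden, violating the D-axiom.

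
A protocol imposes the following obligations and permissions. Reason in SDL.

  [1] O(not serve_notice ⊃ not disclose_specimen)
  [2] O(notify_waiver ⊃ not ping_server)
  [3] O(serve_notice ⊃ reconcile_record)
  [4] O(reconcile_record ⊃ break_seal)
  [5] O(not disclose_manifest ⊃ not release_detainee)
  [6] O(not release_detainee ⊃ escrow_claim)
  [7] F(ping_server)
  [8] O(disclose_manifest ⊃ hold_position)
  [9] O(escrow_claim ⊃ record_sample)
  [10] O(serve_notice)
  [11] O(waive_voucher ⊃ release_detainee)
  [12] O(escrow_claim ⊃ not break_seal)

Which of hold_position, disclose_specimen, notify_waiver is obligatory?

Premise 10 states O(serve_notice) outright.
Premise 3 is O(serve_notice ⊃ reconcile_record); since O(serve_notice), deontic closure gives O(reconcile_record).
Applying K to premise 4 (O(reconcile_record ⊃ break_seal)) and O(reconcile_record) yields O(break_seal).
Premise 12, O(escrow_claim ⊃ not break_seal), contraposes to O(break_seal ⊃ not escrow_claim); with O(break_seal) we get O(not escrow_claim).
The contrapositive of premise 6 (O(not release_detainee ⊃ escrow_claim)) is O(not escrow_claim ⊃ release_detainee), and O(not escrow_claim) is already established, so O(release_detainee).
Premise 5 is O(not disclose_manifest ⊃ not release_detainee); contrapositively O(release_detainee ⊃ disclose_manifest). Since O(release_detainee) holds, K gives O(disclose_manifest).
With premise 8, O(disclose_manifest ⊃ hold_position), the K-axiom yields O(hold_position).
So O(hold_position) holds — hold_position is obligatory. None of the other listed options is made obligatory by any chain of premises.

hold_position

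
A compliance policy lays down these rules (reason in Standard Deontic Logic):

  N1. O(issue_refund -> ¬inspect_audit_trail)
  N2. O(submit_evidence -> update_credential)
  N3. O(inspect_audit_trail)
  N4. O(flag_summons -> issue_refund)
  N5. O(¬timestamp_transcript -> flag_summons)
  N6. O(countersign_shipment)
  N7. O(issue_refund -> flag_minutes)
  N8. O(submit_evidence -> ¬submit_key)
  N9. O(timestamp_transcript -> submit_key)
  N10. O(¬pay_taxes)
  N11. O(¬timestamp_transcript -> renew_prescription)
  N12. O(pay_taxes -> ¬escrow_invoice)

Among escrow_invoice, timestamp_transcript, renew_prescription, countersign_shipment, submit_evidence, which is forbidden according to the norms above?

From premise 3 we have O(inspect_audit_trail).
The contrapositive of premise 1 (O(issue_refund -> ¬inspect_audit_trail)) is O(inspect_audit_trail -> ¬issue_refund), and O(inspect_audit_trail) is already established, so O(¬issue_refund).
Premise 4, O(flag_summons -> issue_refund), contraposes to O(¬issue_refund -> ¬flag_summons); with O(¬issue_refund) we get O(¬flag_summons).
Premise 5 is O(¬timestamp_transcript -> flag_summons); contrapositively O(¬flag_summons -> timestamp_transcript). Since O(¬flag_summons) holds, K gives O(timestamp_transcript).
From O(timestamp_transcript) and premise 9, O(timestamp_transcript -> submit_key), we obtain O(submit_key).
Premise 8, O(submit_evidence -> ¬submit_key), contraposes to O(submit_key -> ¬submit_evidence); with O(submit_key) we get O(¬submit_evidence).
So O(¬submit_evidence) holds, i.e. submit_evidence is forbidden. None of the other listed options is forbidden under the premises.

submit_evidence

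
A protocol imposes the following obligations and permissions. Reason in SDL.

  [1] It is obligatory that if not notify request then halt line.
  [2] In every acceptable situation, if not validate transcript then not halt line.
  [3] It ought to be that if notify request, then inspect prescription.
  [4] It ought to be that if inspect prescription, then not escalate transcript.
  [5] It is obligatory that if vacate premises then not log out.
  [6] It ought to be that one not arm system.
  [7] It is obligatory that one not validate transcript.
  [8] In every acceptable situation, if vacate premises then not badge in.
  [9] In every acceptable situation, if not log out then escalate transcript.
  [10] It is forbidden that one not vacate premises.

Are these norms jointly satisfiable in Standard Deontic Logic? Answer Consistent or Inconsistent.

Premise 7 states O(¬validate_transcript) outright.
Applying K to premise 2 (O(¬validate_transcript → ¬halt_line)) and O(¬validate_transcript) yields O(¬halt_line).
The contrapositive of premise 1 (O(¬notify_request → halt_line)) is O(¬halt_line → notify_request), and O(¬halt_line) is already established, so O(notify_request).
With premise 3, O(notify_request → inspect_prescription), the K-axiom yields O(inspect_prescription).
Premise 4 is O(inspect_prescription → ¬escalate_transcript); since O(inspect_prescription), deontic closure gives O(¬escalate_transcript).
The contrapositive of premise 9 (O(¬log_out → escalate_transcript)) is O(¬escalate_transcript → log_out), and O(¬escalate_transcript) is already established, so O(log_out).
Premise 5 is O(vacate_premises → ¬log_out); contrapositively O(log_out → ¬vacate_premises). Since O(log_out) holds, K gives O(¬vacate_premises).
But premise 10, F(¬vacate_premises), means O(vacate_premises).
We now have both O(¬vacate_premises) and O(vacate_premises) — vacate_premises is simultaneously obligatory and forbidden, violating the D-axiom.

Inconsistent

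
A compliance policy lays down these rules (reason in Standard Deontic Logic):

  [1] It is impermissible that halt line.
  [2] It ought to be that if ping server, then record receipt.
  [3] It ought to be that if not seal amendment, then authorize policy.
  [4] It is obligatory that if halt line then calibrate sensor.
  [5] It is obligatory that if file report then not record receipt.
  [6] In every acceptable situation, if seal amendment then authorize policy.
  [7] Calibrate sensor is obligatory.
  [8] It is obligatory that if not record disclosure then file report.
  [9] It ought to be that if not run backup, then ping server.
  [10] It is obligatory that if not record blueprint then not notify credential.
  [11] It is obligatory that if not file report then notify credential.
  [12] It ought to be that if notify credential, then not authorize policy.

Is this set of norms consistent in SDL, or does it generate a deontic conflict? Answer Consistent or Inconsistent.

Premise 4 is O(halt_line → calibrate_sensor); even if O(calibrate_sensor) held, inferring O(halt_line) would be affirming the consequent — invalid.
So O(halt_line) is not derivable, and the apparent clash with O(¬halt_line) does not arise.
A world satisfying every obligation exists (e.g. authorize_policy=true, calibrate_sensor=true, file_report=true, halt_line=false, notify_credential=false, ping_server=false, record_blueprint=false, record_disclosure=false, record_receipt=false, run_backup=true, seal_amendment=false); no atom is both obligatory and forbidden, so the set is consistent.

Consistent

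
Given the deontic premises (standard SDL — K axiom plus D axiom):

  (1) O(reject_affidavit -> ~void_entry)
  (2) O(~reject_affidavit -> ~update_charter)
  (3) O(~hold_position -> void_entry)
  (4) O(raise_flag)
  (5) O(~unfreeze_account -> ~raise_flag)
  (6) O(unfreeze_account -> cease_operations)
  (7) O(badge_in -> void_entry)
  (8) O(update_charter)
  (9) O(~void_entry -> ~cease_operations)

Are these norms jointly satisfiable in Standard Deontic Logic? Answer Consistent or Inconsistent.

Premise 4 gives O(raise_flag).
Premise 5 is O(~unfreeze_account -> ~raise_flag); contrapositively O(raise_flag -> unfreeze_account). Since O(raise_flag) holds, K gives O(unfreeze_account).
From O(unfreeze_account) and premise 6, O(unfreeze_account -> cease_operations), we obtain O(cease_operations).
Premise 9, O(~void_entry -> ~cease_operations), contraposes to O(cease_operations -> void_entry); with O(cease_operations) we get O(void_entry).
Premise 1, O(reject_affidavit -> ~void_entry), contraposes to O(void_entry -> ~reject_affidavit); with O(void_entry) we get O(~reject_affidavit).
From O(~reject_affidavit) and premise 2, O(~reject_affidavit -> ~update_charter), we obtain O(~update_charter).
But premise 8 directly asserts O(update_charter).
We now have both O(~update_charter) and O(update_charter) — update_charter is simultaneously obligatory and forbidden, violating the D-axiom.

Inconsistent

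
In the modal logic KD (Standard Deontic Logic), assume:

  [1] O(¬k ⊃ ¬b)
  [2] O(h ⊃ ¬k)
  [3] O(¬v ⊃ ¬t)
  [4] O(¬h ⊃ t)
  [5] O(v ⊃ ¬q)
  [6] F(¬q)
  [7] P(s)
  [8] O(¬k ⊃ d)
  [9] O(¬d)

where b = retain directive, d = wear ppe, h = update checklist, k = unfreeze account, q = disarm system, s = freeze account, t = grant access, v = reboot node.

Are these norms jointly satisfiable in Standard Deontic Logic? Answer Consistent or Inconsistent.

Inconsistent

From premise 9 we have O(¬d).
Premise 8, O(¬k ⊃ d), contraposes to O(¬d ⊃ k); with O(¬d) we get O(k).
Premise 2 is O(h ⊃ ¬k); contrapositively O(k ⊃ ¬h). Since O(k) holds, K gives O(¬h).
Premise 4 is O(¬h ⊃ t); since O(¬h), deontic closure gives O(t).
The contrapositive of premise 3 (O(¬v ⊃ ¬t)) is O(t ⊃ v), and O(t) is already established, so O(v).
Premise 5 is O(v ⊃ ¬q); since O(v), deontic closure gives O(¬q).
But premise 6, F(¬q), means O(q).
We now have both O(¬q) and O(q) — q is simultaneously obligatory and forbidden, violating the D-axiom.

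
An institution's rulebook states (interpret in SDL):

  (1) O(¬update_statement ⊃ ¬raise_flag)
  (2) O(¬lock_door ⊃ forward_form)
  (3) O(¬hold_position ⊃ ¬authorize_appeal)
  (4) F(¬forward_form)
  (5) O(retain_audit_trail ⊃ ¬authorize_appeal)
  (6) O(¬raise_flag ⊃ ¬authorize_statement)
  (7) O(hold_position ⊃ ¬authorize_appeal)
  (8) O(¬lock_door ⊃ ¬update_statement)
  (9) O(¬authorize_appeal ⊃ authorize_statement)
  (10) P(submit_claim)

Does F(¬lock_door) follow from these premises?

Yes

Premises 3 and 7 cover both cases: O(¬hold_position ⊃ ¬authorize_appeal) and O(hold_position ⊃ ¬authorize_appeal). Since ¬hold_position ∨ hold_position is a tautology, O(¬authorize_appeal) follows.
From O(¬authorize_appeal) and premise 9, O(¬authorize_appeal ⊃ authorize_statement), we obtain O(authorize_statement).
Premise 6, O(¬raise_flag ⊃ ¬authorize_statement), contraposes to O(authorize_statement ⊃ raise_flag); with O(authorize_statement) we get O(raise_flag).
Premise 1 is O(¬update_statement ⊃ ¬raise_flag); contrapositively O(raise_flag ⊃ update_statement). Since O(raise_flag) holds, K gives O(update_statement).
The contrapositive of premise 8 (O(¬lock_door ⊃ ¬update_statement)) is O(update_statement ⊃ lock_door), and O(update_statement) is already established, so O(lock_door).
Premises 2, 4, 5, 10 do not contribute to this derivation.
So O(lock_door) holds, i.e. F(¬lock_door). The claim follows.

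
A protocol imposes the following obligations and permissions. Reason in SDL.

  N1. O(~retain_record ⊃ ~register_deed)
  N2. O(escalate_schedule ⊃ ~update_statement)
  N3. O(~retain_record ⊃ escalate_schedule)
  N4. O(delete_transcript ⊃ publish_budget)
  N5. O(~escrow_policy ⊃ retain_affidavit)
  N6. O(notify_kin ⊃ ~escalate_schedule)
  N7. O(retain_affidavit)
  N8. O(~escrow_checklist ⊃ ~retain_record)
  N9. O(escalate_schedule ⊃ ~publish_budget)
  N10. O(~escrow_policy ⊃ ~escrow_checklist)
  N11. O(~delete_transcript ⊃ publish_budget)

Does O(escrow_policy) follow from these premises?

Yes

Premises 11 and 4 cover both cases: O(~delete_transcript ⊃ publish_budget) and O(delete_transcript ⊃ publish_budget). Since ~delete_transcript ∨ delete_transcript is a tautology, O(publish_budget) follows.
Premise 9, O(escalate_schedule ⊃ ~publish_budget), contraposes to O(publish_budget ⊃ ~escalate_schedule); with O(publish_budget) we get O(~escalate_schedule).
Premise 3, O(~retain_record ⊃ escalate_schedule), contraposes to O(~escalate_schedule ⊃ retain_record); with O(~escalate_schedule) we get O(retain_record).
Premise 8 is O(~escrow_checklist ⊃ ~retain_record); contrapositively O(retain_record ⊃ escrow_checklist). Since O(retain_record) holds, K gives O(escrow_checklist).
The contrapositive of premise 10 (O(~escrow_policy ⊃ ~escrow_checklist)) is O(escrow_checklist ⊃ escrow_policy), and O(escrow_checklist) is already established, so O(escrow_policy).
Premises 1, 2, 5, 6, 7 do not contribute to this derivation.
So O(escrow_policy) follows.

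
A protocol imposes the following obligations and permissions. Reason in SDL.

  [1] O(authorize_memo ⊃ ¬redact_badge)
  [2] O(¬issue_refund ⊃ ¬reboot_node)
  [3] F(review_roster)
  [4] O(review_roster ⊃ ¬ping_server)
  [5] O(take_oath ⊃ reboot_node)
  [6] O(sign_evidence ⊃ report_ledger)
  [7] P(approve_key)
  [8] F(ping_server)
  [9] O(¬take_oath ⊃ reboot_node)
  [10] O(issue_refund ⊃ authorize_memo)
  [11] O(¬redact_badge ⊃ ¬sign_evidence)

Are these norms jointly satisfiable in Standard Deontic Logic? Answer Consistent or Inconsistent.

Consistent

Premise 4 is O(review_roster ⊃ ¬ping_server); even if O(¬ping_server) held, inferring O(review_roster) would be affirming the consequent — invalid.
So O(review_roster) is not derivable, and the apparent clash with O(¬review_roster) does not arise.
A world satisfying every obligation exists (e.g. approve_key=false, authorize_memo=true, issue_refund=true, ping_server=false, reboot_node=true, redact_badge=false, report_ledger=false, review_roster=false, sign_evidence=false, take_oath=false); no atom is both obligatory and forbidden, so the set is consistent.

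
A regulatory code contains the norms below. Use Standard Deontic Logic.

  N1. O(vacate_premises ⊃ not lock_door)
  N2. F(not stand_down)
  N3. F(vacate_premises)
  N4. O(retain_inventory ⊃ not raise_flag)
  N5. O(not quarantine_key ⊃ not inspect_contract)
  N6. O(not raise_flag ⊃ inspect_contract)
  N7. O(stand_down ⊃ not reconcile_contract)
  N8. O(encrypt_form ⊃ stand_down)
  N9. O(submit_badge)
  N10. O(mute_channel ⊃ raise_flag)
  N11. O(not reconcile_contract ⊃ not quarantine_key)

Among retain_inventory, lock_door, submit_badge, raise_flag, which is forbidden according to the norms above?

F(not stand_down) at premise 2 means O(stand_down).
Premise 7 is O(stand_down ⊃ not reconcile_contract); since O(stand_down), deontic closure gives O(not reconcile_contract).
From O(not reconcile_contract) and premise 11, O(not reconcile_contract ⊃ not quarantine_key), we obtain O(not quarantine_key).
Applying K to premise 5 (O(not quarantine_key ⊃ not inspect_contract)) and O(not quarantine_key) yields O(not inspect_contract).
Premise 6, O(not raise_flag ⊃ inspect_contract), contraposes to O(not inspect_contract ⊃ raise_flag); with O(not inspect_contract) we get O(raise_flag).
Premise 4 is O(retain_inventory ⊃ not raise_flag); contrapositively O(raise_flag ⊃ not retain_inventory). Since O(raise_flag) holds, K gives O(not retain_inventory).
So O(not retain_inventory) holds, i.e. retain_inventory is forbidden. None of the other listed options is forbidden under the premises.

retain_inventory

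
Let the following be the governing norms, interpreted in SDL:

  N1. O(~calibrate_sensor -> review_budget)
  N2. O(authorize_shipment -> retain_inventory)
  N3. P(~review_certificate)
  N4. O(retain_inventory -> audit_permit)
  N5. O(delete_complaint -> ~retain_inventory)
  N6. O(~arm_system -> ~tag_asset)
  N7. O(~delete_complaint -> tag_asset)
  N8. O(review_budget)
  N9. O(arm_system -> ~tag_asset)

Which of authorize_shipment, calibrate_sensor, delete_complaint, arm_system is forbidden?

Premises 6 and 9 are O(~arm_system -> ~tag_asset) and O(arm_system -> ~tag_asset); every ideal world satisfies ~arm_system or arm_system, so in either case ~tag_asset holds — hence O(~tag_asset).
Premise 7, O(~delete_complaint -> tag_asset), contraposes to O(~tag_asset -> delete_complaint); with O(~tag_asset) we get O(delete_complaint).
With premise 5, O(delete_complaint -> ~retain_inventory), the K-axiom yields O(~retain_inventory).
Premise 2, O(authorize_shipment -> retain_inventory), contraposes to O(~retain_inventory -> ~authorize_shipment); with O(~retain_inventory) we get O(~authorize_shipment).
So O(~authorize_shipment) holds, i.e. authorize_shipment is forbidden. None of the other listed options is forbidden under the premises.

authorize_shipment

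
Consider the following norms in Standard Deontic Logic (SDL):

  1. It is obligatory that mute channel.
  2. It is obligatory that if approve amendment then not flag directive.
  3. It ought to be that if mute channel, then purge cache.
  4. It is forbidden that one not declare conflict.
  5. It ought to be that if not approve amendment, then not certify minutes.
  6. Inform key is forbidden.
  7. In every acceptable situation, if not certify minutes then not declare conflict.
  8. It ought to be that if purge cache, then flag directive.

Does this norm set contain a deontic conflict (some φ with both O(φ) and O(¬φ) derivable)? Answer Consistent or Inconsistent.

Inconsistent

F(¬declare_conflict) at premise 4 means O(declare_conflict).
Premise 7, O(¬certify_minutes → ¬declare_conflict), contraposes to O(declare_conflict → certify_minutes); with O(declare_conflict) we get O(certify_minutes).
Premise 5 is O(¬approve_amendment → ¬certify_minutes); contrapositively O(certify_minutes → approve_amendment). Since O(certify_minutes) holds, K gives O(approve_amendment).
Premise 2 is O(approve_amendment → ¬flag_directive); since O(approve_amendment), deontic closure gives O(¬flag_directive).
Premise 8 is O(purge_cache → flag_directive); contrapositively O(¬flag_directive → ¬purge_cache). Since O(¬flag_directive) holds, K gives O(¬purge_cache).
Premise 3 is O(mute_channel → purge_cache); contrapositively O(¬purge_cache → ¬mute_channel). Since O(¬purge_cache) holds, K gives O(¬mute_channel).
However, premise 1 gives O(mute_channel).
We now have both O(¬mute_channel) and O(mute_channel) — mute_channel is simultaneously obligatory and forbidden, violating the D-axiom.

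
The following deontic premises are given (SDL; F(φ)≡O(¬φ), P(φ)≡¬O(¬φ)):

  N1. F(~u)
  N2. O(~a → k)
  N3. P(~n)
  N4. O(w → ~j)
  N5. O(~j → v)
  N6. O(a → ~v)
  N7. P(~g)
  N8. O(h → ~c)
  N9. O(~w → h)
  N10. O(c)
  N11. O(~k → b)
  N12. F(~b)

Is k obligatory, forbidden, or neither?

Obligatory

Premise 10 states O(c) outright.
Premise 8 is O(h → ~c); contrapositively O(c → ~h). Since O(c) holds, K gives O(~h).
Premise 9 is O(~w → h); contrapositively O(~h → w). Since O(~h) holds, K gives O(w).
From O(w) and premise 4, O(w → ~j), we obtain O(~j).
Premise 5 is O(~j → v); since O(~j), deontic closure gives O(v).
Premise 6 is O(a → ~v); contrapositively O(v → ~a). Since O(v) holds, K gives O(~a).
Premise 2 is O(~a → k); since O(~a), deontic closure gives O(k).
Premises 1, 3, 7, 11, 12 do not contribute to this derivation.
Hence k is obligatory.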